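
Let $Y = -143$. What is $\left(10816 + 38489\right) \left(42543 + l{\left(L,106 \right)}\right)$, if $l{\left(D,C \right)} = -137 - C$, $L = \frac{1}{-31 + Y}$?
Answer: $2085601500$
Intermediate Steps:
$L = - \frac{1}{174}$ ($L = \frac{1}{-31 - 143} = \frac{1}{-174} = - \frac{1}{174} \approx -0.0057471$)
$\left(10816 + 38489\right) \left(42543 + l{\left(L,106 \right)}\right) = \left(10816 + 38489\right) \left(42543 - 243\right) = 49305 \left(42543 - 243\right) = 49305 \cdot 42300 = 2085601500$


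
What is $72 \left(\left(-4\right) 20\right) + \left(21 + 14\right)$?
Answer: $-5725$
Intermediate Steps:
$72 \left(\left(-4\right) 20\right) + \left(21 + 14\right) = 72 \left(-80\right) + 35 = -5760 + 35 = -5725$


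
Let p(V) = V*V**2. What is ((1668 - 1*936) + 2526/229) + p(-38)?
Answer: -12395534/229 ≈ -54129.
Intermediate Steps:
p(V) = V**3
((1668 - 1*936) + 2526/229) + p(-38) = ((1668 - 1*936) + 2526/229) + (-38)**3 = ((1668 - 936) + 2526*(1/229)) - 54872 = (732 + 2526/229) - 54872 = 170154/229 - 54872 = -12395534/229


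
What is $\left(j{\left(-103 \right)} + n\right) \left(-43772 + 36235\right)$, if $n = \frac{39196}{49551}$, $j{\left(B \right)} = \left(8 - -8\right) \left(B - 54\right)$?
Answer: $\frac{937850887892}{49551} \approx 1.8927 \cdot 10^{7}$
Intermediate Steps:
$j{\left(B \right)} = -864 + 16 B$ ($j{\left(B \right)} = \left(8 + 8\right) \left(-54 + B\right) = 16 \left(-54 + B\right) = -864 + 16 B$)
$n = \frac{39196}{49551}$ ($n = 39196 \cdot \frac{1}{49551} = \frac{39196}{49551} \approx 0.79102$)
$\left(j{\left(-103 \right)} + n\right) \left(-43772 + 36235\right) = \left(\left(-864 + 16 \left(-103\right)\right) + \frac{39196}{49551}\right) \left(-43772 + 36235\right) = \left(\left(-864 - 1648\right) + \frac{39196}{49551}\right) \left(-7537\right) = \left(-2512 + \frac{39196}{49551}\right) \left(-7537\right) = \left(- \frac{124432916}{49551}\right) \left(-7537\right) = \frac{937850887892}{49551}$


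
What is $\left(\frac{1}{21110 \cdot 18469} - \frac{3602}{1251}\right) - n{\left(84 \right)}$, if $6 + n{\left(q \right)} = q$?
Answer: $- \frac{39448118094949}{487740618090} \approx -80.879$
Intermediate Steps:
$n{\left(q \right)} = -6 + q$
$\left(\frac{1}{21110 \cdot 18469} - \frac{3602}{1251}\right) - n{\left(84 \right)} = \left(\frac{1}{21110 \cdot 18469} - \frac{3602}{1251}\right) - \left(-6 + 84\right) = \left(\frac{1}{21110} \cdot \frac{1}{18469} - \frac{3602}{1251}\right) - 78 = \left(\frac{1}{389880590} - \frac{3602}{1251}\right) - 78 = - \frac{1404349883929}{487740618090} - 78 = - \frac{39448118094949}{487740618090}$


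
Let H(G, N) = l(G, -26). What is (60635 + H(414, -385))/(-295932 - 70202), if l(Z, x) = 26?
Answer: -60661/366134 ≈ -0.16568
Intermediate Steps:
H(G, N) = 26
(60635 + H(414, -385))/(-295932 - 70202) = (60635 + 26)/(-295932 - 70202) = 60661/(-366134) = 60661*(-1/366134) = -60661/366134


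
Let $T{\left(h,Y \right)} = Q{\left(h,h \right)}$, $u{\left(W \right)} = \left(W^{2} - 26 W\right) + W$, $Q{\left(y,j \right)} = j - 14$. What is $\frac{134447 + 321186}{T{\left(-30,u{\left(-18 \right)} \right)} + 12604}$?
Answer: $\frac{455633}{12560} \approx 36.276$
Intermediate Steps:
$Q{\left(y,j \right)} = -14 + j$ ($Q{\left(y,j \right)} = j - 14 = -14 + j$)
$u{\left(W \right)} = W^{2} - 25 W$
$T{\left(h,Y \right)} = -14 + h$
$\frac{134447 + 321186}{T{\left(-30,u{\left(-18 \right)} \right)} + 12604} = \frac{134447 + 321186}{\left(-14 - 30\right) + 12604} = \frac{455633}{-44 + 12604} = \frac{455633}{12560}$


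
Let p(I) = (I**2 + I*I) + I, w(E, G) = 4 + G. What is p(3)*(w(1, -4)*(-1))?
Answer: 0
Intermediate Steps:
p(I) = I + 2*I**2 (p(I) = (I**2 + I**2) + I = 2*I**2 + I = I + 2*I**2)
p(3)*(w(1, -4)*(-1)) = (3*(1 + 2*3))*((4 - 4)*(-1)) = (3*(1 + 6))*(0*(-1)) = (3*7)*0 = 21*0 = 0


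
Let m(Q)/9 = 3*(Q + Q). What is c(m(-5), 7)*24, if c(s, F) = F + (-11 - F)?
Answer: -264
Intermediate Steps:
m(Q) = 54*Q (m(Q) = 9*(3*(Q + Q)) = 9*(3*(2*Q)) = 9*(6*Q) = 54*Q)
c(s, F) = -11
c(m(-5), 7)*24 = -11*24 = -264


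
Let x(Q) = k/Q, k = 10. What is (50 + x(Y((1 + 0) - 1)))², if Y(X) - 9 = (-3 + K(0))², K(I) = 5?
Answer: 435600/169 ≈ 2577.5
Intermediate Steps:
Y(X) = 13 (Y(X) = 9 + (-3 + 5)² = 9 + 2² = 9 + 4 = 13)
x(Q) = 10/Q
(50 + x(Y((1 + 0) - 1)))² = (50 + 10/13)² = (660/13)² = 435600/169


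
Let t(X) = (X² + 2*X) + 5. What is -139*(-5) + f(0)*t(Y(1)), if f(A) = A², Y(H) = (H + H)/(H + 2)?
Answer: 695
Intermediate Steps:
Y(H) = 2*H/(2 + H) (Y(H) = (2*H)/(2 + H) = 2*H/(2 + H))
t(X) = 5 + X² + 2*X
-139*(-5) + f(0)*t(Y(1)) = -139*(-5) + 0²*(5 + (2*1/(2 + 1))² + 2*(2*1/(2 + 1))) = 695 + 0*(5 + (2*1/3)² + 2*(2*1/3)) = 695 + 0*(5 + (2*1*(⅓))² + 2*(2*1*(⅓))) = 695 + 0*(5 + (⅔)² + 2*(⅔)) = 695 + 0*(5 + 4/9 + 4/3) = 695 + 0*(61/9) = 695 + 0 = 695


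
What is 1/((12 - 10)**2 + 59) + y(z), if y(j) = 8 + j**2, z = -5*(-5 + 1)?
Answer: 25705/63 ≈ 408.02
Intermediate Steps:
z = 20 (z = -5*(-4) = 20)
1/((12 - 10)**2 + 59) + y(z) = 1/((12 - 10)**2 + 59) + (8 + 20**2) = 1/(2**2 + 59) + (8 + 400) = 1/(4 + 59) + 408 = 1/63 + 408 = 25705/63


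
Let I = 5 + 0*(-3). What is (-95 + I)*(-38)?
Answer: 3420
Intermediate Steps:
I = 5 (I = 5 + 0 = 5)
(-95 + I)*(-38) = (-95 + 5)*(-38) = -90*(-38) = 3420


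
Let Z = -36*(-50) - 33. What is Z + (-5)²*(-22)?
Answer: 1217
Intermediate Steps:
Z = 1767 (Z = 1800 - 33 = 1767)
Z + (-5)²*(-22) = 1767 + (-5)²*(-22) = 1767 + 25*(-22) = 1767 - 550 = 1217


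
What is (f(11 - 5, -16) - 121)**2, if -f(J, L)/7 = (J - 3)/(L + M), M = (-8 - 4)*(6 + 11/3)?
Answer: 28270489/1936 ≈ 14603.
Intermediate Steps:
M = -116 (M = -12*(6 + 11*(1/3)) = -12*(6 + 11/3) = -12*29/3 = -116)
f(J, L) = -7*(-3 + J)/(-116 + L) (f(J, L) = -7*(J - 3)/(L - 116) = -7*(-3 + J)/(-116 + L))
(f(11 - 5, -16) - 121)**2 = (7*(3 - (11 - 5))/(-116 - 16) - 121)**2 = (7*(3 - 1*6)/(-132) - 121)**2 = (7*(-1/132)*(3 - 6) - 121)**2 = (7*(-1/132)*(-3) - 121)**2 = (7/44 - 121)**2 = (-5317/44)**2 = 28270489/1936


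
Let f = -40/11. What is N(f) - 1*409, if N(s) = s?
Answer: -4539/11 ≈ -412.64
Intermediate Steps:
f = -40/11 (f = -40*1/11 = -40/11 ≈ -3.6364)
N(f) - 1*409 = -40/11 - 1*409 = -40/11 - 409 = -4539/11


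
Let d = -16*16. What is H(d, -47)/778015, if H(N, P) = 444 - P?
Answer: 491/778015 ≈ 0.00063109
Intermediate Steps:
d = -256
H(d, -47)/778015 = (444 - 1*(-47))/778015 = (444 + 47)*(1/778015) = 491*(1/778015) = 491/778015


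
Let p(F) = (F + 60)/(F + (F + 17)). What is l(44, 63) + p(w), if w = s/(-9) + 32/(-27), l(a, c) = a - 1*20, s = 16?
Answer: 8716/299 ≈ 29.151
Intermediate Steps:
l(a, c) = -20 + a (l(a, c) = a - 20 = -20 + a)
w = -80/27 (w = 16/(-9) + 32/(-27) = 16*(-⅑) + 32*(-1/27) = -16/9 - 32/27 = -80/27 ≈ -2.9630)
p(F) = (60 + F)/(17 + 2*F) (p(F) = (60 + F)/(F + (17 + F)) = (60 + F)/(17 + 2*F))
l(44, 63) + p(w) = (-20 + 44) + (60 - 80/27)/(17 + 2*(-80/27)) = 24 + (1540/27)/(17 - 160/27) = 24 + (1540/27)/(299/27) = 24 + (27/299)*(1540/27) = 24 + 1540/299 = 8716/299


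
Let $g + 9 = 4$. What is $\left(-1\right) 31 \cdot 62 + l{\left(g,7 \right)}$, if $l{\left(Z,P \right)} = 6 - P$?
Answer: $-1923$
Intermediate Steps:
$g = -5$ ($g = -9 + 4 = -5$)
$\left(-1\right) 31 \cdot 62 + l{\left(g,7 \right)} = \left(-1\right) 31 \cdot 62 + \left(6 - 7\right) = \left(-31\right) 62 + \left(6 - 7\right) = -1922 - 1 = -1923$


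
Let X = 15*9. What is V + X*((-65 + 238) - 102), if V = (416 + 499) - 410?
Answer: 10090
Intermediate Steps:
X = 135
V = 505 (V = 915 - 410 = 505)
V + X*((-65 + 238) - 102) = 505 + 135*((-65 + 238) - 102) = 505 + 135*(173 - 102) = 505 + 135*71 = 505 + 9585 = 10090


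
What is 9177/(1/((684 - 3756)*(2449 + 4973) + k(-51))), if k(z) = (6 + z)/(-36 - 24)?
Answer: -836956468341/4 ≈ -2.0924e+11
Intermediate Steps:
k(z) = -1/10 - z/60 (k(z) = (6 + z)/(-60) = (6 + z)*(-1/60) = -1/10 - z/60)
9177/(1/((684 - 3756)*(2449 + 4973) + k(-51))) = 9177/(1/((684 - 3756)*(2449 + 4973) + (-1/10 - 1/60*(-51)))) = 9177/(1/(-3072*7422 + (-1/10 + 17/20))) = 9177/(1/(-22800384 + 3/4)) = 9177/(1/(-91201533/4)) = 9177/(-4/91201533) = 9177*(-91201533/4) = -836956468341/4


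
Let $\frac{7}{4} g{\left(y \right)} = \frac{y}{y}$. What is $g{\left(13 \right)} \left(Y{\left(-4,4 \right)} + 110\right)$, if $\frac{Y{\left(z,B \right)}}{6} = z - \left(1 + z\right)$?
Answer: $\frac{416}{7} \approx 59.429$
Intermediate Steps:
$g{\left(y \right)} = \frac{4}{7}$ ($g{\left(y \right)} = \frac{4 \frac{y}{y}}{7} = \frac{4}{7} \cdot 1 = \frac{4}{7}$)
$Y{\left(z,B \right)} = -6$ ($Y{\left(z,B \right)} = 6 \left(z - \left(1 + z\right)\right) = 6 \left(-1\right) = -6$)
$g{\left(13 \right)} \left(Y{\left(-4,4 \right)} + 110\right) = \frac{4 \left(-6 + 110\right)}{7} = \frac{4}{7} \cdot 104 = \frac{416}{7}$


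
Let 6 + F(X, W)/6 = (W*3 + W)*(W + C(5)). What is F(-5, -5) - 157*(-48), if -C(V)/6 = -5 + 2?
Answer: 5940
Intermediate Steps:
C(V) = 18 (C(V) = -6*(-5 + 2) = -6*(-3) = 18)
F(X, W) = -36 + 24*W*(18 + W) (F(X, W) = -36 + 6*((W*3 + W)*(W + 18)) = -36 + 6*((3*W + W)*(18 + W)) = -36 + 6*((4*W)*(18 + W)) = -36 + 6*(4*W*(18 + W)) = -36 + 24*W*(18 + W))
F(-5, -5) - 157*(-48) = (-36 + 24*(-5)² + 432*(-5)) - 157*(-48) = (-36 + 24*25 - 2160) + 7536 = (-36 + 600 - 2160) + 7536 = -1596 + 7536 = 5940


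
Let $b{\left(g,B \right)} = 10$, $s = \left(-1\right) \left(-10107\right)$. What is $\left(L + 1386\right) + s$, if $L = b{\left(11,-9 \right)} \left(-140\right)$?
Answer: $10093$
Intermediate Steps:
$s = 10107$
$L = -1400$ ($L = 10 \left(-140\right) = -1400$)
$\left(L + 1386\right) + s = \left(-1400 + 1386\right) + 10107 = -14 + 10107 = 10093$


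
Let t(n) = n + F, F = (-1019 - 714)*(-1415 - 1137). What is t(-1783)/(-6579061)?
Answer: -4420833/6579061 ≈ -0.67196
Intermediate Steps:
F = 4422616 (F = -1733*(-2552) = 4422616)
t(n) = 4422616 + n (t(n) = n + 4422616 = 4422616 + n)
t(-1783)/(-6579061) = (4422616 - 1783)/(-6579061) = 4420833*(-1/6579061) = -4420833/6579061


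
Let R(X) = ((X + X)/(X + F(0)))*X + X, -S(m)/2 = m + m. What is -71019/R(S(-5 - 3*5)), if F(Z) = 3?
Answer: -654953/2160 ≈ -303.22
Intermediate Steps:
S(m) = -4*m (S(m) = -2*(m + m) = -4*m)
R(X) = X + 2*X**2/(3 + X) (R(X) = ((X + X)/(X + 3))*X + X = ((2*X)/(3 + X))*X + X = (2*X/(3 + X))*X + X = 2*X**2/(3 + X) + X = X + 2*X**2/(3 + X))
-71019/R(S(-5 - 3*5)) = -71019*(-(3 - 4*(-5 - 3*5))/(12*(1 - 4*(-5 - 3*5))*(-5 - 3*5))) = -71019*(-(3 - 4*(-5 - 15))/(12*(1 - 4*(-5 - 15))*(-5 - 15))) = -71019*(3 - 4*(-20))/(240*(1 - 4*(-20))) = -71019*(3 + 80)/(240*(1 + 80)) = -71019/(3*80*81/83) = -71019/(3*80*(1/83)*81) = -71019/19440/83 = -71019*83/19440 = -654953/2160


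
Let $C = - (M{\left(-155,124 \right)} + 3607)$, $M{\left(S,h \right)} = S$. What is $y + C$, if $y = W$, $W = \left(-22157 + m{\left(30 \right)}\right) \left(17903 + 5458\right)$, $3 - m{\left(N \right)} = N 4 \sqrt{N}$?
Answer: $-517543046 - 2803320 \sqrt{30} \approx -5.329 \cdot 10^{8}$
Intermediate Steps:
$m{\left(N \right)} = 3 - 4 N^{\frac{3}{2}}$ ($m{\left(N \right)} = 3 - N 4 \sqrt{N} = 3 - 4 N \sqrt{N} = 3 - 4 N^{\frac{3}{2}}$)
$W = -517539594 - 2803320 \sqrt{30}$ ($W = \left(-22157 + \left(3 - 4 \cdot 30^{\frac{3}{2}}\right)\right) \left(17903 + 5458\right) = \left(-22157 + \left(3 - 4 \cdot 30 \sqrt{30}\right)\right) 23361 = \left(-22157 + \left(3 - 120 \sqrt{30}\right)\right) 23361 = \left(-22154 - 120 \sqrt{30}\right) 23361 = -517539594 - 2803320 \sqrt{30} \approx -5.3289 \cdot 10^{8}$)
$y = -517539594 - 2803320 \sqrt{30} \approx -5.3289 \cdot 10^{8}$
$C = -3452$ ($C = - (-155 + 3607) = \left(-1\right) 3452 = -3452$)
$y + C = \left(-517539594 - 2803320 \sqrt{30}\right) - 3452 = -517543046 - 2803320 \sqrt{30}$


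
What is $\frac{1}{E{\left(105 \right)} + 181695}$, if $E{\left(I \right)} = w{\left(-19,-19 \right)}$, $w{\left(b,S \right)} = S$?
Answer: $\frac{1}{181676} \approx 5.5043 \cdot 10^{-6}$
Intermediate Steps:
$E{\left(I \right)} = -19$
$\frac{1}{E{\left(105 \right)} + 181695} = \frac{1}{-19 + 181695} = \frac{1}{181676}$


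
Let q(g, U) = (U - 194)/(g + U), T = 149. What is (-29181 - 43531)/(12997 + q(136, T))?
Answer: -345382/61735 ≈ -5.5946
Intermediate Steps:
q(g, U) = (-194 + U)/(U + g)
(-29181 - 43531)/(12997 + q(136, T)) = (-29181 - 43531)/(12997 + (-194 + 149)/(149 + 136)) = -72712/(12997 - 45/285) = -72712/(12997 + (1/285)*(-45)) = -72712/(12997 - 3/19) = -72712/246940/19 = -72712*19/246940 = -345382/61735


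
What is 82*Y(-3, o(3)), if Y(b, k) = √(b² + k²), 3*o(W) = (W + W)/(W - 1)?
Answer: 82*√10 ≈ 259.31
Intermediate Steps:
o(W) = 2*W/(3*(-1 + W)) (o(W) = ((W + W)/(W - 1))/3 = ((2*W)/(-1 + W))/3 = (2*W/(-1 + W))/3 = 2*W/(3*(-1 + W)))
82*Y(-3, o(3)) = 82*√((-3)² + ((⅔)*3/(-1 + 3))²) = 82*√(9 + ((⅔)*3/2)²) = 82*√(9 + ((⅔)*3*(½))²) = 82*√(9 + 1²) = 82*√(9 + 1) = 82*√10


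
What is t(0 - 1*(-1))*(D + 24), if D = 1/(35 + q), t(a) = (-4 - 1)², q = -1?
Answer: 20425/34 ≈ 600.74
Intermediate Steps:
t(a) = 25 (t(a) = (-5)² = 25)
D = 1/34 (D = 1/(35 - 1) = 1/34 ≈ 0.029412)
t(0 - 1*(-1))*(D + 24) = 25*(1/34 + 24) = 25*(817/34) = 20425/34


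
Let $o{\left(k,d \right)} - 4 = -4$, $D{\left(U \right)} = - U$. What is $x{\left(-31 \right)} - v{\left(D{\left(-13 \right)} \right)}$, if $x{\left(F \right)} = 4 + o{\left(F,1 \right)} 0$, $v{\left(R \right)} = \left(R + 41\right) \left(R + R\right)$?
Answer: $-1400$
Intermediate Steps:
$v{\left(R \right)} = 2 R \left(41 + R\right)$ ($v{\left(R \right)} = \left(41 + R\right) 2 R = 2 R \left(41 + R\right)$)
$o{\left(k,d \right)} = 0$ ($o{\left(k,d \right)} = 4 - 4 = 0$)
$x{\left(F \right)} = 4$ ($x{\left(F \right)} = 4 + 0 \cdot 0 = 4 + 0 = 4$)
$x{\left(-31 \right)} - v{\left(D{\left(-13 \right)} \right)} = 4 - 2 \left(\left(-1\right) \left(-13\right)\right) \left(41 - -13\right) = 4 - 2 \cdot 13 \left(41 + 13\right) = 4 - 2 \cdot 13 \cdot 54 = 4 - 1404 = -1400$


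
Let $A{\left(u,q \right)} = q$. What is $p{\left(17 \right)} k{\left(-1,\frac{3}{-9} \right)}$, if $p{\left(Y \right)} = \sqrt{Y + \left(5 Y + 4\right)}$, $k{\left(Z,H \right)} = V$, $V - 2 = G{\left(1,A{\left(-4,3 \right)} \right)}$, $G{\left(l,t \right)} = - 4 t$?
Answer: $- 10 \sqrt{106} \approx -102.96$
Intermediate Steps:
$V = -10$ ($V = 2 - 12 = -10$)
$k{\left(Z,H \right)} = -10$
$p{\left(Y \right)} = \sqrt{4 + 6 Y}$ ($p{\left(Y \right)} = \sqrt{Y + \left(4 + 5 Y\right)} = \sqrt{4 + 6 Y}$)
$p{\left(17 \right)} k{\left(-1,\frac{3}{-9} \right)} = \sqrt{4 + 6 \cdot 17} \left(-10\right) = \sqrt{4 + 102} \left(-10\right) = \sqrt{106} \left(-10\right) = - 10 \sqrt{106}$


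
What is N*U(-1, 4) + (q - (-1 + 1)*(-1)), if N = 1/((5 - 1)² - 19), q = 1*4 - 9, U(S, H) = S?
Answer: -14/3 ≈ -4.6667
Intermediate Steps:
q = -5 (q = 4 - 9 = -5)
N = -⅓ (N = 1/(4² - 19) = 1/(16 - 19) = 1/(-3) = -⅓ ≈ -0.33333)
N*U(-1, 4) + (q - (-1 + 1)*(-1)) = -⅓*(-1) + (-5 - (-1 + 1)*(-1)) = ⅓ + (-5 - 0*(-1)) = ⅓ + (-5 - 1*0) = ⅓ + (-5 + 0) = ⅓ - 5 = -14/3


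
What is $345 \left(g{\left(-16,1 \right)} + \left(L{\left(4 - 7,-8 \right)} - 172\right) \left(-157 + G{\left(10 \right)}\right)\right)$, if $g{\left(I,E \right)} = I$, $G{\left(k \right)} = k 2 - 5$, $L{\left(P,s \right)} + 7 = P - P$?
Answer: $8763690$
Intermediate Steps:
$L{\left(P,s \right)} = -7$ ($L{\left(P,s \right)} = -7 + \left(P - P\right) = -7 + 0 = -7$)
$G{\left(k \right)} = -5 + 2 k$ ($G{\left(k \right)} = 2 k - 5 = -5 + 2 k$)
$345 \left(g{\left(-16,1 \right)} + \left(L{\left(4 - 7,-8 \right)} - 172\right) \left(-157 + G{\left(10 \right)}\right)\right) = 345 \left(-16 + \left(-7 - 172\right) \left(-157 + \left(-5 + 2 \cdot 10\right)\right)\right) = 345 \left(-16 - 179 \left(-157 + \left(-5 + 20\right)\right)\right) = 345 \left(-16 - 179 \left(-157 + 15\right)\right) = 345 \left(-16 - -25418\right) = 345 \left(-16 + 25418\right) = 345 \cdot 25402 = 8763690$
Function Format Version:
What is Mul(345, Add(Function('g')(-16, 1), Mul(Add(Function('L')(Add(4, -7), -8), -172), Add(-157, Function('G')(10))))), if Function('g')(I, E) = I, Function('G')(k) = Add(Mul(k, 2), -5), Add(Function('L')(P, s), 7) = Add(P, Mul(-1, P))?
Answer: 8763690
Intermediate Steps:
Function('L')(P, s) = -7 (Function('L')(P, s) = Add(-7, Add(P, Mul(-1, P))) = Add(-7, 0) = -7)
Function('G')(k) = Add(-5, Mul(2, k)) (Function('G')(k) = Add(Mul(2, k), -5) = Add(-5, Mul(2, k)))
Mul(345, Add(Function('g')(-16, 1), Mul(Add(Function('L')(Add(4, -7), -8), -172), Add(-157, Function('G')(10))))) = Mul(345, Add(-16, Mul(Add(-7, -172), Add(-157, Add(-5, Mul(2, 10)))))) = Mul(345, Add(-16, Mul(-179, Add(-157, Add(-5, 20))))) = Mul(345, Add(-16, Mul(-179, Add(-157, 15)))) = Mul(345, Add(-16, Mul(-179, -142))) = Mul(345, Add(-16, 25418)) = Mul(345, 25402) = 8763690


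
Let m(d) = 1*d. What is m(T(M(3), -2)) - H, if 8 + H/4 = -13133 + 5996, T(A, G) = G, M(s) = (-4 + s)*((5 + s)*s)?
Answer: 28578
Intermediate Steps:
M(s) = s*(-4 + s)*(5 + s) (M(s) = (-4 + s)*(s*(5 + s)) = s*(-4 + s)*(5 + s))
m(d) = d
H = -28580 (H = -32 + 4*(-13133 + 5996) = -32 + 4*(-7137) = -32 - 28548 = -28580)
m(T(M(3), -2)) - H = -2 - 1*(-28580) = -2 + 28580 = 28578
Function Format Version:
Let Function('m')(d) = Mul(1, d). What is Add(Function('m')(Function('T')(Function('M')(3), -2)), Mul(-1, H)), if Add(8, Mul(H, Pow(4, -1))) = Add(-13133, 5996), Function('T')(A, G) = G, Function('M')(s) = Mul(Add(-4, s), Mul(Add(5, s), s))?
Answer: 28578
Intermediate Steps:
Function('M')(s) = Mul(s, Add(-4, s), Add(5, s)) (Function('M')(s) = Mul(Add(-4, s), Mul(s, Add(5, s))) = Mul(s, Add(-4, s), Add(5, s)))
Function('m')(d) = d
H = -28580 (H = Add(-32, Mul(4, Add(-13133, 5996))) = Add(-32, Mul(4, -7137)) = Add(-32, -28548) = -28580)
Add(Function('m')(Function('T')(Function('M')(3), -2)), Mul(-1, H)) = Add(-2, Mul(-1, -28580)) = Add(-2, 28580) = 28578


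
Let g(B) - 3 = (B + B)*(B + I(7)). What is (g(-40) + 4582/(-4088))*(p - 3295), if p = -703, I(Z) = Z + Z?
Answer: -8506466639/1022 ≈ -8.3234e+6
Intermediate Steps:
I(Z) = 2*Z
g(B) = 3 + 2*B*(14 + B) (g(B) = 3 + (B + B)*(B + 2*7) = 3 + (2*B)*(B + 14) = 3 + (2*B)*(14 + B) = 3 + 2*B*(14 + B))
(g(-40) + 4582/(-4088))*(p - 3295) = ((3 + 2*(-40)² + 28*(-40)) + 4582/(-4088))*(-703 - 3295) = ((3 + 2*1600 - 1120) + 4582*(-1/4088))*(-3998) = ((3 + 3200 - 1120) - 2291/2044)*(-3998) = (2083 - 2291/2044)*(-3998) = (4255361/2044)*(-3998) = -8506466639/1022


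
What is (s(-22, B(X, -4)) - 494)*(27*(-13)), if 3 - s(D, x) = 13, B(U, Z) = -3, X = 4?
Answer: 176904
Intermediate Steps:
s(D, x) = -10 (s(D, x) = 3 - 1*13 = 3 - 13 = -10)
(s(-22, B(X, -4)) - 494)*(27*(-13)) = (-10 - 494)*(27*(-13)) = -504*(-351) = 176904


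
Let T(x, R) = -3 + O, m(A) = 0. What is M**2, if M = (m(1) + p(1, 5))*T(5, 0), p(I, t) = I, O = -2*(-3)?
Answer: 9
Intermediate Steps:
O = 6
T(x, R) = 3 (T(x, R) = -3 + 6 = 3)
M = 3 (M = (0 + 1)*3 = 1*3 = 3)
M**2 = 3**2 = 9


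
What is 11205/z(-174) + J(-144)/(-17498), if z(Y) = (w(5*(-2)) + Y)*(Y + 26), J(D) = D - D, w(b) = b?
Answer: 11205/27232 ≈ 0.41146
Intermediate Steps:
J(D) = 0
z(Y) = (-10 + Y)*(26 + Y) (z(Y) = (5*(-2) + Y)*(Y + 26) = (-10 + Y)*(26 + Y))
11205/z(-174) + J(-144)/(-17498) = 11205/(-260 + (-174)² + 16*(-174)) + 0/(-17498) = 11205/(-260 + 30276 - 2784) + 0*(-1/17498) = 11205/27232 + 0 = 11205/27232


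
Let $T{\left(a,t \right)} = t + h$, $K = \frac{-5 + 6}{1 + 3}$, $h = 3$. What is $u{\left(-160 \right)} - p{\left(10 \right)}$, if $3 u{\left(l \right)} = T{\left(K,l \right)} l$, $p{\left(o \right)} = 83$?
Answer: $\frac{24871}{3} \approx 8290.3$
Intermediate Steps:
$K = \frac{1}{4}$ ($K = 1 \cdot \frac{1}{4} = \frac{1}{4} \approx 0.25$)
$T{\left(a,t \right)} = 3 + t$ ($T{\left(a,t \right)} = t + 3 = 3 + t$)
$u{\left(l \right)} = \frac{l \left(3 + l\right)}{3}$ ($u{\left(l \right)} = \frac{\left(3 + l\right) l}{3} = \frac{l \left(3 + l\right)}{3}$)
$u{\left(-160 \right)} - p{\left(10 \right)} = \frac{1}{3} \left(-160\right) \left(3 - 160\right) - 83 = \frac{1}{3} \left(-160\right) \left(-157\right) - 83 = \frac{25120}{3} - 83 = \frac{24871}{3}$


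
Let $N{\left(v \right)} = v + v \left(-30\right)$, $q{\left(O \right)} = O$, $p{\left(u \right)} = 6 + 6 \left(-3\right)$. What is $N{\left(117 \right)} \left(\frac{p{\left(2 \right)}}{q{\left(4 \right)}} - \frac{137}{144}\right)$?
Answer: $\frac{214513}{16} \approx 13407.0$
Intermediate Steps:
$p{\left(u \right)} = -12$ ($p{\left(u \right)} = 6 - 18 = -12$)
$N{\left(v \right)} = - 29 v$ ($N{\left(v \right)} = v - 30 v = - 29 v$)
$N{\left(117 \right)} \left(\frac{p{\left(2 \right)}}{q{\left(4 \right)}} - \frac{137}{144}\right) = \left(-29\right) 117 \left(- \frac{12}{4} - \frac{137}{144}\right) = - 3393 \left(\left(-12\right) \frac{1}{4} - \frac{137}{144}\right) = - 3393 \left(-3 - \frac{137}{144}\right) = \left(-3393\right) \left(- \frac{569}{144}\right) = \frac{214513}{16}$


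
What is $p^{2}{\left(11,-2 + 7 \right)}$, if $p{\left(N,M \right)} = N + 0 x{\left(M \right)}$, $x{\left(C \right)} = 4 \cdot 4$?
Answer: $121$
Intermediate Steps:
$x{\left(C \right)} = 16$
$p{\left(N,M \right)} = N$ ($p{\left(N,M \right)} = N + 0 \cdot 16 = N + 0 = N$)
$p^{2}{\left(11,-2 + 7 \right)} = 11^{2} = 121$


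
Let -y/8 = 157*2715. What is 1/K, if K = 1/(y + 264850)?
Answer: -3145190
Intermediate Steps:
y = -3410040 (y = -1256*2715 = -8*426255 = -3410040)
K = -1/3145190 (K = 1/(-3410040 + 264850) = 1/(-3145190) = -1/3145190 ≈ -3.1795e-7)
1/K = 1/(-1/3145190) = -3145190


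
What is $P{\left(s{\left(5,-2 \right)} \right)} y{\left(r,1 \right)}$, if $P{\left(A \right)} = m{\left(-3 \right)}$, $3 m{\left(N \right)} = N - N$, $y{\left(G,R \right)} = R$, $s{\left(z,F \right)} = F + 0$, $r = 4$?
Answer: $0$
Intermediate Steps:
$s{\left(z,F \right)} = F$
$m{\left(N \right)} = 0$ ($m{\left(N \right)} = \frac{N - N}{3} = \frac{1}{3} \cdot 0 = 0$)
$P{\left(A \right)} = 0$
$P{\left(s{\left(5,-2 \right)} \right)} y{\left(r,1 \right)} = 0 \cdot 1 = 0$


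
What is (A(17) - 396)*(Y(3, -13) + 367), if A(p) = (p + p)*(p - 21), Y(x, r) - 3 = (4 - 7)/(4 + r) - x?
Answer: -586264/3 ≈ -1.9542e+5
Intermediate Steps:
Y(x, r) = 3 - x - 3/(4 + r) (Y(x, r) = 3 + ((4 - 7)/(4 + r) - x) = 3 + (-3/(4 + r) - x) = 3 + (-x - 3/(4 + r)) = 3 - x - 3/(4 + r))
A(p) = 2*p*(-21 + p) (A(p) = (2*p)*(-21 + p) = 2*p*(-21 + p))
(A(17) - 396)*(Y(3, -13) + 367) = (2*17*(-21 + 17) - 396)*((9 - 4*3 + 3*(-13) - 1*(-13)*3)/(4 - 13) + 367) = (2*17*(-4) - 396)*((9 - 12 - 39 + 39)/(-9) + 367) = (-136 - 396)*(-⅑*(-3) + 367) = -532*(⅓ + 367) = -532*1102/3 = -586264/3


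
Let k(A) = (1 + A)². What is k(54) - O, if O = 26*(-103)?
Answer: 5703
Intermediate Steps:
O = -2678
k(54) - O = (1 + 54)² - 1*(-2678) = 55² + 2678 = 3025 + 2678 = 5703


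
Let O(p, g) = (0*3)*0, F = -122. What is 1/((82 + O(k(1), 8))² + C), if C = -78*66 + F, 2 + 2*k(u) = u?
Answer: 1/1454 ≈ 0.00068776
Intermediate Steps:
k(u) = -1 + u/2
O(p, g) = 0 (O(p, g) = 0*0 = 0)
C = -5270 (C = -78*66 - 122 = -5148 - 122 = -5270)
1/((82 + O(k(1), 8))² + C) = 1/((82 + 0)² - 5270) = 1/(82² - 5270) = 1/(6724 - 5270) = 1/1454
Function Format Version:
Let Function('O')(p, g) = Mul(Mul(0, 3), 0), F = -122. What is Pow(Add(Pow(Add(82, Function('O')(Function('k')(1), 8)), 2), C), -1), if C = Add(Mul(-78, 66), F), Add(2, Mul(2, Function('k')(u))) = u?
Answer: Rational(1, 1454) ≈ 0.00068776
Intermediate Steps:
Function('k')(u) = Add(-1, Mul(Rational(1, 2), u))
Function('O')(p, g) = 0 (Function('O')(p, g) = Mul(0, 0) = 0)
C = -5270 (C = Add(Mul(-78, 66), -122) = Add(-5148, -122) = -5270)
Pow(Add(Pow(Add(82, Function('O')(Function('k')(1), 8)), 2), C), -1) = Pow(Add(Pow(Add(82, 0), 2), -5270), -1) = Pow(Add(Pow(82, 2), -5270), -1) = Pow(Add(6724, -5270), -1) = Pow(1454, -1) = Rational(1, 1454)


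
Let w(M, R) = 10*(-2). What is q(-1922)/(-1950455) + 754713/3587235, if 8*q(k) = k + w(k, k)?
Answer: 392774545523/1865797451180 ≈ 0.21051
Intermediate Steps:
w(M, R) = -20
q(k) = -5/2 + k/8 (q(k) = (k - 20)/8 = (-20 + k)/8 = -5/2 + k/8)
q(-1922)/(-1950455) + 754713/3587235 = (-5/2 + (⅛)*(-1922))/(-1950455) + 754713/3587235 = (-5/2 - 961/4)*(-1/1950455) + 754713*(1/3587235) = -971/4*(-1/1950455) + 251571/1195745 = 971/7801820 + 251571/1195745 = 392774545523/1865797451180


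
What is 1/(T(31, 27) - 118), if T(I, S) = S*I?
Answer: 1/719 ≈ 0.0013908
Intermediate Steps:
T(I, S) = I*S
1/(T(31, 27) - 118) = 1/(31*27 - 118) = 1/(837 - 118) = 1/719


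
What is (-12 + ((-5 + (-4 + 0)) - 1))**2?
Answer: 484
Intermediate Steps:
(-12 + ((-5 + (-4 + 0)) - 1))**2 = (-12 + ((-5 - 4) - 1))**2 = (-12 + (-9 - 1))**2 = (-12 - 10)**2 = (-22)**2 = 484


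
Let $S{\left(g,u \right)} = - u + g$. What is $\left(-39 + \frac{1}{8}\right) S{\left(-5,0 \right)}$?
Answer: $\frac{1555}{8} \approx 194.38$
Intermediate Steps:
$S{\left(g,u \right)} = g - u$
$\left(-39 + \frac{1}{8}\right) S{\left(-5,0 \right)} = \left(-39 + \frac{1}{8}\right) \left(-5 - 0\right) = \left(-39 + \frac{1}{8}\right) \left(-5 + 0\right) = \left(- \frac{311}{8}\right) \left(-5\right) = \frac{1555}{8}$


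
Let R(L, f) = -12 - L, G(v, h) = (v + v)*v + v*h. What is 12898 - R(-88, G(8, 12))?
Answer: 12822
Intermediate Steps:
G(v, h) = 2*v**2 + h*v (G(v, h) = (2*v)*v + h*v = 2*v**2 + h*v)
12898 - R(-88, G(8, 12)) = 12898 - (-12 - 1*(-88)) = 12898 - (-12 + 88) = 12898 - 1*76 = 12898 - 76 = 12822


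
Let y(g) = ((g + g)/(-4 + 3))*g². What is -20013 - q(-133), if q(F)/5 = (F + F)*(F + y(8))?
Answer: -1558823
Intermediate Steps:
y(g) = -2*g³ (y(g) = ((2*g)/(-1))*g² = ((2*g)*(-1))*g² = (-2*g)*g² = -2*g³)
q(F) = 10*F*(-1024 + F) (q(F) = 5*((F + F)*(F - 2*8³)) = 5*((2*F)*(F - 2*512)) = 5*((2*F)*(F - 1024)) = 5*((2*F)*(-1024 + F)) = 5*(2*F*(-1024 + F)) = 10*F*(-1024 + F))
-20013 - q(-133) = -20013 - 10*(-133)*(-1024 - 133) = -20013 - 10*(-133)*(-1157) = -20013 - 1*1538810 = -20013 - 1538810 = -1558823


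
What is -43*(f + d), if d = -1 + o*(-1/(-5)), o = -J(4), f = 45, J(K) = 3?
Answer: -9331/5 ≈ -1866.2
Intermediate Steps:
o = -3 (o = -1*3 = -3)
d = -8/5 (d = -1 - (-3)/(-5) = -1 - (-3)*(-1)/5 = -1 - 3*1/5 = -1 - 3/5 = -8/5 ≈ -1.6000)
-43*(f + d) = -43*(45 - 8/5) = -43*217/5 = -9331/5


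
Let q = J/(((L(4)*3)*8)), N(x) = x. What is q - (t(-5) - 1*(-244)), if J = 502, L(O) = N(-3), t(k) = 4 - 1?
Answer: -9143/36 ≈ -253.97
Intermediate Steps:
t(k) = 3
L(O) = -3
q = -251/36 (q = 502/((-3*3*8)) = 502/((-9*8)) = 502/(-72) = 502*(-1/72) = -251/36 ≈ -6.9722)
q - (t(-5) - 1*(-244)) = -251/36 - (3 - 1*(-244)) = -251/36 - (3 + 244) = -251/36 - 1*247 = -251/36 - 247 = -9143/36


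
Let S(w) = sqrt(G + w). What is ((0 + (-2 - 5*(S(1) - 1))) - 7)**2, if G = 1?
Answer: 66 + 40*sqrt(2) ≈ 122.57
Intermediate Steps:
S(w) = sqrt(1 + w)
((0 + (-2 - 5*(S(1) - 1))) - 7)**2 = ((0 + (-2 - 5*(sqrt(1 + 1) - 1))) - 7)**2 = ((0 + (-2 - 5*(sqrt(2) - 1))) - 7)**2 = ((0 + (-2 - 5*(-1 + sqrt(2)))) - 7)**2 = ((0 + (-2 + (5 - 5*sqrt(2)))) - 7)**2 = ((0 + (3 - 5*sqrt(2))) - 7)**2 = ((3 - 5*sqrt(2)) - 7)**2 = (-4 - 5*sqrt(2))**2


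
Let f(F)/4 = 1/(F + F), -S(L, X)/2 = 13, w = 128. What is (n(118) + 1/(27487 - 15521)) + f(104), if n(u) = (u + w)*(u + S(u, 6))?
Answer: 7041183321/311116 ≈ 22632.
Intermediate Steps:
S(L, X) = -26 (S(L, X) = -2*13 = -26)
n(u) = (-26 + u)*(128 + u) (n(u) = (u + 128)*(u - 26) = (128 + u)*(-26 + u) = (-26 + u)*(128 + u))
f(F) = 2/F (f(F) = 4/(F + F) = 4/((2*F)) = 4*(1/(2*F)) = 2/F)
(n(118) + 1/(27487 - 15521)) + f(104) = ((-3328 + 118**2 + 102*118) + 1/(27487 - 15521)) + 2/104 = ((-3328 + 13924 + 12036) + 1/11966) + 2*(1/104) = (22632 + 1/11966) + 1/52 = 270814513/11966 + 1/52 = 7041183321/311116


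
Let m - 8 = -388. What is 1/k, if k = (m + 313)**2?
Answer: 1/4489 ≈ 0.00022277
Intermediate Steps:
m = -380 (m = 8 - 388 = -380)
k = 4489 (k = (-380 + 313)**2 = (-67)**2 = 4489)
1/k = 1/4489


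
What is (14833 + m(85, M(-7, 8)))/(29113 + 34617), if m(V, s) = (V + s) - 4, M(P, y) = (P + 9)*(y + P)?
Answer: 7458/31865 ≈ 0.23405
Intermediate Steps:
M(P, y) = (9 + P)*(P + y)
m(V, s) = -4 + V + s
(14833 + m(85, M(-7, 8)))/(29113 + 34617) = (14833 + (-4 + 85 + ((-7)² + 9*(-7) + 9*8 - 7*8)))/(29113 + 34617) = (14833 + (-4 + 85 + (49 - 63 + 72 - 56)))/63730 = (14833 + (-4 + 85 + 2))*(1/63730) = (14833 + 83)*(1/63730) = 14916*(1/63730) = 7458/31865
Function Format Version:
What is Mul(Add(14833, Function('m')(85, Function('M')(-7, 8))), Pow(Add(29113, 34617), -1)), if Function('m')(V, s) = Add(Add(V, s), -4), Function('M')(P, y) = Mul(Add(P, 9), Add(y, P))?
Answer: Rational(7458, 31865) ≈ 0.23405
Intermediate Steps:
Function('M')(P, y) = Mul(Add(9, P), Add(P, y))
Function('m')(V, s) = Add(-4, V, s)
Mul(Add(14833, Function('m')(85, Function('M')(-7, 8))), Pow(Add(29113, 34617), -1)) = Mul(Add(14833, Add(-4, 85, Add(Pow(-7, 2), Mul(9, -7), Mul(9, 8), Mul(-7, 8)))), Pow(Add(29113, 34617), -1)) = Mul(Add(14833, Add(-4, 85, Add(49, -63, 72, -56))), Pow(63730, -1)) = Mul(Add(14833, Add(-4, 85, 2)), Rational(1, 63730)) = Mul(Add(14833, 83), Rational(1, 63730)) = Mul(14916, Rational(1, 63730)) = Rational(7458, 31865)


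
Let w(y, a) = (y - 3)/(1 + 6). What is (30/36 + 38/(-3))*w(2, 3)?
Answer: 71/42 ≈ 1.6905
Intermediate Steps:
w(y, a) = -3/7 + y/7 (w(y, a) = (-3 + y)/7 = (-3 + y)*(⅐) = -3/7 + y/7)
(30/36 + 38/(-3))*w(2, 3) = (30/36 + 38/(-3))*(-3/7 + (⅐)*2) = (30*(1/36) + 38*(-⅓))*(-3/7 + 2/7) = (⅚ - 38/3)*(-⅐) = -71/6*(-⅐) = 71/42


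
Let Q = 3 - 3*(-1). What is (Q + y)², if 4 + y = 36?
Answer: 1444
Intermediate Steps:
y = 32 (y = -4 + 36 = 32)
Q = 6 (Q = 3 + 3 = 6)
(Q + y)² = (6 + 32)² = 38² = 1444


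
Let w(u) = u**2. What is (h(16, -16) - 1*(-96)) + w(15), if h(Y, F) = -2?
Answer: 319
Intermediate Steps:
(h(16, -16) - 1*(-96)) + w(15) = (-2 - 1*(-96)) + 15**2 = (-2 + 96) + 225 = 94 + 225 = 319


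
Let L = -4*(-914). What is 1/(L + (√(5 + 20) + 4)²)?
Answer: 1/3737 ≈ 0.00026759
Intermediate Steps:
L = 3656
1/(L + (√(5 + 20) + 4)²) = 1/(3656 + (√(5 + 20) + 4)²) = 1/(3656 + (√25 + 4)²) = 1/(3656 + (5 + 4)²) = 1/(3656 + 9²) = 1/(3656 + 81) = 1/3737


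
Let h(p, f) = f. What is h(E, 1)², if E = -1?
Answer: 1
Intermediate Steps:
h(E, 1)² = 1² = 1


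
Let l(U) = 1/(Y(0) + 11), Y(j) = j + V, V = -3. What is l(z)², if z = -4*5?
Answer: 1/64 ≈ 0.015625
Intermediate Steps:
z = -20
Y(j) = -3 + j (Y(j) = j - 3 = -3 + j)
l(U) = ⅛ (l(U) = 1/((-3 + 0) + 11) = 1/(-3 + 11) = 1/8 = ⅛)
l(z)² = (⅛)² = 1/64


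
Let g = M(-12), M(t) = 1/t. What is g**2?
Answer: 1/144 ≈ 0.0069444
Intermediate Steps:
g = -1/12 (g = 1/(-12) = -1/12 ≈ -0.083333)
g**2 = (-1/12)**2 = 1/144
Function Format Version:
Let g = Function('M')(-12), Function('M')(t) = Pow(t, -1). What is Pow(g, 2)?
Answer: Rational(1, 144) ≈ 0.0069444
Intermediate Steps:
g = Rational(-1, 12) (g = Pow(-12, -1) = Rational(-1, 12) ≈ -0.083333)
Pow(g, 2) = Pow(Rational(-1, 12), 2) = Rational(1, 144)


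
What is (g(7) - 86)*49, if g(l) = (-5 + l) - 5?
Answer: -4361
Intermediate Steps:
g(l) = -10 + l
(g(7) - 86)*49 = ((-10 + 7) - 86)*49 = (-3 - 86)*49 = -89*49 = -4361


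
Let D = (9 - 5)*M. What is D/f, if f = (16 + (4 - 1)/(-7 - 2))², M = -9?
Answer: -324/2209 ≈ -0.14667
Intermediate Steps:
f = 2209/9 (f = (16 + 3/(-9))² = (16 + 3*(-⅑))² = (16 - ⅓)² = (47/3)² = 2209/9 ≈ 245.44)
D = -36 (D = (9 - 5)*(-9) = 4*(-9) = -36)
D/f = -36/2209/9 = -36*9/2209 = -324/2209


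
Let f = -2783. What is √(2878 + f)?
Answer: √95 ≈ 9.7468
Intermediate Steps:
√(2878 + f) = √(2878 - 2783) = √95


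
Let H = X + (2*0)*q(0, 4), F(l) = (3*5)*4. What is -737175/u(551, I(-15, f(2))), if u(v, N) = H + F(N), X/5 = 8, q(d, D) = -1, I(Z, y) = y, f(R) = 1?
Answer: -29487/4 ≈ -7371.8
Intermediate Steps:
F(l) = 60 (F(l) = 15*4 = 60)
X = 40 (X = 5*8 = 40)
H = 40 (H = 40 + (2*0)*(-1) = 40 + 0*(-1) = 40 + 0 = 40)
u(v, N) = 100 (u(v, N) = 40 + 60 = 100)
-737175/u(551, I(-15, f(2))) = -737175/100 = -737175*1/100 = -29487/4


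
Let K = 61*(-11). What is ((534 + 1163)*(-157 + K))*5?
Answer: -7025580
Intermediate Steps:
K = -671
((534 + 1163)*(-157 + K))*5 = ((534 + 1163)*(-157 - 671))*5 = (1697*(-828))*5 = -1405116*5 = -7025580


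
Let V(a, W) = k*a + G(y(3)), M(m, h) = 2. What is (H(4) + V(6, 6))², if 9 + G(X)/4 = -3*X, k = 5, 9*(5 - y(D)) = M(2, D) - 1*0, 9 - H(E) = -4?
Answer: 22801/9 ≈ 2533.4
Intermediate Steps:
H(E) = 13 (H(E) = 9 - 1*(-4) = 9 + 4 = 13)
y(D) = 43/9 (y(D) = 5 - (2 - 1*0)/9 = 5 - (2 + 0)/9 = 5 - ⅑*2 = 5 - 2/9 = 43/9)
G(X) = -36 - 12*X (G(X) = -36 + 4*(-3*X) = -36 - 12*X)
V(a, W) = -280/3 + 5*a (V(a, W) = 5*a + (-36 - 12*43/9) = 5*a + (-36 - 172/3) = 5*a - 280/3 = -280/3 + 5*a)
(H(4) + V(6, 6))² = (13 + (-280/3 + 5*6))² = (13 + (-280/3 + 30))² = (13 - 190/3)² = (-151/3)² = 22801/9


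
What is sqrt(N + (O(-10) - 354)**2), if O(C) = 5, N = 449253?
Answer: sqrt(571054) ≈ 755.68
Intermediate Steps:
sqrt(N + (O(-10) - 354)**2) = sqrt(449253 + (5 - 354)**2) = sqrt(449253 + (-349)**2) = sqrt(449253 + 121801) = sqrt(571054)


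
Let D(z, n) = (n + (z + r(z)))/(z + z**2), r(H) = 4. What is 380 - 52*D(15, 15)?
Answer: 11179/30 ≈ 372.63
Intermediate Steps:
D(z, n) = (4 + n + z)/(z + z**2) (D(z, n) = (n + (z + 4))/(z + z**2) = (n + (4 + z))/(z + z**2) = (4 + n + z)/(z + z**2))
380 - 52*D(15, 15) = 380 - 52*(4 + 15 + 15)/(15*(1 + 15)) = 380 - 52*34/(15*16) = 380 - 52*17/120 = 380 - 221/30 = 11179/30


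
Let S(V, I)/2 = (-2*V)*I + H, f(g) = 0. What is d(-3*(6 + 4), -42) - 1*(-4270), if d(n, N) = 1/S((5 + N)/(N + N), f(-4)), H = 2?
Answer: 17081/4 ≈ 4270.3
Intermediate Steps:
S(V, I) = 4 - 4*I*V (S(V, I) = 2*((-2*V)*I + 2) = 2*(-2*I*V + 2) = 2*(2 - 2*I*V) = 4 - 4*I*V)
d(n, N) = 1/4 (d(n, N) = 1/(4 - 4*0*(5 + N)/(N + N)) = 1/(4 - 4*0*(5 + N)/((2*N))) = 1/(4 - 4*0*(5 + N)*(1/(2*N))) = 1/(4 - 4*0*(5 + N)/(2*N)) = 1/(4 + 0) = 1/4)
d(-3*(6 + 4), -42) - 1*(-4270) = 1/4 - 1*(-4270) = 1/4 + 4270 = 17081/4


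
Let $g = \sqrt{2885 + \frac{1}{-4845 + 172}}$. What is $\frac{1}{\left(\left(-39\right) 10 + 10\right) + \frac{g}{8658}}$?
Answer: $- \frac{3697532839260}{1405062478544311} - \frac{1443 \sqrt{1749987097}}{1405062478544311} \approx -0.0026316$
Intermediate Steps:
$g = \frac{6 \sqrt{1749987097}}{4673}$ ($g = \sqrt{2885 + \frac{1}{-4673}} = \sqrt{2885 - \frac{1}{4673}} = \sqrt{\frac{13481604}{4673}} = \frac{6 \sqrt{1749987097}}{4673} \approx 53.712$)
$\frac{1}{\left(\left(-39\right) 10 + 10\right) + \frac{g}{8658}} = \frac{1}{\left(\left(-39\right) 10 + 10\right) + \frac{\frac{6}{4673} \sqrt{1749987097}}{8658}} = \frac{1}{\left(-390 + 10\right) + \frac{6 \sqrt{1749987097}}{4673} \cdot \frac{1}{8658}} = \frac{1}{-380 + \frac{\sqrt{1749987097}}{6743139}}$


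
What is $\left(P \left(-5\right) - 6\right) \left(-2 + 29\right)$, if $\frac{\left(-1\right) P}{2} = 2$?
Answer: $378$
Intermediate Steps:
$P = -4$ ($P = \left(-2\right) 2 = -4$)
$\left(P \left(-5\right) - 6\right) \left(-2 + 29\right) = \left(\left(-4\right) \left(-5\right) - 6\right) \left(-2 + 29\right) = \left(20 - 6\right) 27 = 14 \cdot 27 = 378$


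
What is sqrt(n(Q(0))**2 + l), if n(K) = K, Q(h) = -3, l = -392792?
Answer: I*sqrt(392783) ≈ 626.72*I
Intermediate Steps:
sqrt(n(Q(0))**2 + l) = sqrt((-3)**2 - 392792) = sqrt(9 - 392792) = sqrt(-392783) = I*sqrt(392783)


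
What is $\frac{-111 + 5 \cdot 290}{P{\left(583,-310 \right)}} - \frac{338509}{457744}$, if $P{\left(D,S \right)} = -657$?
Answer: $- \frac{835319629}{300737808} \approx -2.7776$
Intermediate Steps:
$\frac{-111 + 5 \cdot 290}{P{\left(583,-310 \right)}} - \frac{338509}{457744} = \frac{-111 + 5 \cdot 290}{-657} - \frac{338509}{457744} = \left(-111 + 1450\right) \left(- \frac{1}{657}\right) - \frac{338509}{457744} = 1339 \left(- \frac{1}{657}\right) - \frac{338509}{457744} = - \frac{1339}{657} - \frac{338509}{457744} = - \frac{835319629}{300737808}$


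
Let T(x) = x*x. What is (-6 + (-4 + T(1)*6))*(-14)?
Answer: 56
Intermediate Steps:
T(x) = x²
(-6 + (-4 + T(1)*6))*(-14) = (-6 + (-4 + 1²*6))*(-14) = (-6 + (-4 + 1*6))*(-14) = (-6 + (-4 + 6))*(-14) = (-6 + 2)*(-14) = -4*(-14) = 56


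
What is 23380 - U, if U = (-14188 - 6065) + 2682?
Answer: 40951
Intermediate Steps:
U = -17571 (U = -20253 + 2682 = -17571)
23380 - U = 23380 - 1*(-17571) = 23380 + 17571 = 40951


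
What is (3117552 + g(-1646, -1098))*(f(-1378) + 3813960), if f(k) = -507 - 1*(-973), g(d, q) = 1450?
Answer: 11897202322852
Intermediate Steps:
f(k) = 466 (f(k) = -507 + 973 = 466)
(3117552 + g(-1646, -1098))*(f(-1378) + 3813960) = (3117552 + 1450)*(466 + 3813960) = 3119002*3814426 = 11897202322852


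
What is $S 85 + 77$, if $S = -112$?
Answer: $-9443$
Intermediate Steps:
$S 85 + 77 = \left(-112\right) 85 + 77 = -9520 + 77 = -9443$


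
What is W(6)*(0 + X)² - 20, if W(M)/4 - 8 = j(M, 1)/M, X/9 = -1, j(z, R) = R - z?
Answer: 2302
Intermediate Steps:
X = -9 (X = 9*(-1) = -9)
W(M) = 32 + 4*(1 - M)/M (W(M) = 32 + 4*((1 - M)/M) = 32 + 4*(1 - M)/M)
W(6)*(0 + X)² - 20 = (28 + 4/6)*(0 - 9)² - 20 = (28 + 4*(⅙))*(-9)² - 20 = (28 + ⅔)*81 - 20 = (86/3)*81 - 20 = 2322 - 20 = 2302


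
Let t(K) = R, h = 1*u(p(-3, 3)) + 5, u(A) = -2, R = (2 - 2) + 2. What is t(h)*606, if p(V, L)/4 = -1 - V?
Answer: 1212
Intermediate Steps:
p(V, L) = -4 - 4*V (p(V, L) = 4*(-1 - V) = -4 - 4*V)
R = 2 (R = 0 + 2 = 2)
h = 3 (h = 1*(-2) + 5 = -2 + 5 = 3)
t(K) = 2
t(h)*606 = 2*606 = 1212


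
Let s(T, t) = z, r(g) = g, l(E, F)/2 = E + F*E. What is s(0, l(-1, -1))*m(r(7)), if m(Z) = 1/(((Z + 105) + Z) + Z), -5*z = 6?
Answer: -1/105 ≈ -0.0095238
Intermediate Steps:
l(E, F) = 2*E + 2*E*F (l(E, F) = 2*(E + F*E) = 2*(E + E*F) = 2*E + 2*E*F)
z = -6/5 (z = -⅕*6 = -6/5 ≈ -1.2000)
s(T, t) = -6/5
m(Z) = 1/(105 + 3*Z) (m(Z) = 1/(((105 + Z) + Z) + Z) = 1/((105 + 2*Z) + Z) = 1/(105 + 3*Z))
s(0, l(-1, -1))*m(r(7)) = -2/(5*(35 + 7)) = -2/(5*42) = -6/5*1/126 = -1/105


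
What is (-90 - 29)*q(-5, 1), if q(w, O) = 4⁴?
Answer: -30464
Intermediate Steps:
q(w, O) = 256
(-90 - 29)*q(-5, 1) = (-90 - 29)*256 = -119*256 = -30464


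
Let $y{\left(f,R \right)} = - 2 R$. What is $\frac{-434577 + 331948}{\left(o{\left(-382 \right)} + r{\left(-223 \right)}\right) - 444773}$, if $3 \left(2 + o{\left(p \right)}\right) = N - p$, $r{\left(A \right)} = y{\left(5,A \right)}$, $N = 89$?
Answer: $\frac{102629}{444172} \approx 0.23106$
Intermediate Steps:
$r{\left(A \right)} = - 2 A$
$o{\left(p \right)} = \frac{83}{3} - \frac{p}{3}$ ($o{\left(p \right)} = -2 + \frac{89 - p}{3} = -2 - \left(- \frac{89}{3} + \frac{p}{3}\right) = \frac{83}{3} - \frac{p}{3}$)
$\frac{-434577 + 331948}{\left(o{\left(-382 \right)} + r{\left(-223 \right)}\right) - 444773} = \frac{-434577 + 331948}{\left(\left(\frac{83}{3} - - \frac{382}{3}\right) - -446\right) - 444773} = - \frac{102629}{\left(\left(\frac{83}{3} + \frac{382}{3}\right) + 446\right) - 444773} = - \frac{102629}{\left(155 + 446\right) - 444773} = - \frac{102629}{601 - 444773} = - \frac{102629}{-444172} = \left(-102629\right) \left(- \frac{1}{444172}\right) = \frac{102629}{444172}$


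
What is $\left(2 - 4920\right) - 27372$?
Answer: $-32290$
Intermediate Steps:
$\left(2 - 4920\right) - 27372 = -4918 - 27372 = -32290$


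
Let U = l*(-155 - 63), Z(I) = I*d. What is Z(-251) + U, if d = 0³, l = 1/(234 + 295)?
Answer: -218/529 ≈ -0.41210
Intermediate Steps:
l = 1/529 ≈ 0.0018904
d = 0
Z(I) = 0 (Z(I) = I*0 = 0)
U = -218/529 (U = (-155 - 63)/529 = (1/529)*(-218) = -218/529 ≈ -0.41210)
Z(-251) + U = 0 - 218/529 = -218/529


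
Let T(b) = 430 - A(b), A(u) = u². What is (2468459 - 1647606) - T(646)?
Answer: 1237739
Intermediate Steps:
T(b) = 430 - b²
(2468459 - 1647606) - T(646) = (2468459 - 1647606) - (430 - 1*646²) = 820853 - (430 - 1*417316) = 820853 - (430 - 417316) = 820853 - 1*(-416886) = 820853 + 416886 = 1237739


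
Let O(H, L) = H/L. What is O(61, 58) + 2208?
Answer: 128125/58 ≈ 2209.1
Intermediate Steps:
O(61, 58) + 2208 = 61/58 + 2208 = 128125/58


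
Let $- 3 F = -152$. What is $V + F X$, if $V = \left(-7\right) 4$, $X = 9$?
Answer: $428$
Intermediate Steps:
$F = \frac{152}{3}$ ($F = \left(- \frac{1}{3}\right) \left(-152\right) = \frac{152}{3} \approx 50.667$)
$V = -28$
$V + F X = -28 + \frac{152}{3} \cdot 9 = -28 + 456 = 428$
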